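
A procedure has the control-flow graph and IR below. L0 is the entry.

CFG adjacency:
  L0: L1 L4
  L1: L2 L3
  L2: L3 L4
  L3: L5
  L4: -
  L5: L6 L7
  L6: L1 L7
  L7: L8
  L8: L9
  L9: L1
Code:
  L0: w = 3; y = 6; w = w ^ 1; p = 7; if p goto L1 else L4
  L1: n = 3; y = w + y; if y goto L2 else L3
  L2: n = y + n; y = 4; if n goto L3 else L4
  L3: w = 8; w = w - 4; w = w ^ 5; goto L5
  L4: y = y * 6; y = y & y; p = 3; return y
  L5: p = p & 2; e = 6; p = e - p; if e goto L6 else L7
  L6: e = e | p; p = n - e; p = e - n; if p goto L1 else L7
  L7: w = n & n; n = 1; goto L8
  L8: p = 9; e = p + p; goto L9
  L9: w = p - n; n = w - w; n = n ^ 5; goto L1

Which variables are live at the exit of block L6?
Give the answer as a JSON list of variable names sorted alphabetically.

Per-block:
  L0 def {p,w,y} use ∅
  L1 def {n,y} use {w,y}
  L2 def {n,y} use {n,y}
  L3 def {w} use ∅
  L4 def {p,y} use {y}
  L5 def {e,p} use {p}
  L6 def {e,p} use {e,n,p}
  L7 def {n,w} use {n}
  L8 def {e,p} use ∅
  L9 def {n,w} use {n,p}

Liveness:
  live L0: ∅→{p,w,y}
  live L1: {p,w,y}→{n,p,y}
  live L2: {n,p,y}→{n,p,y}
  live L3: {n,p,y}→{n,p,w,y}
  live L4: {y}→∅
  live L5: {n,p,w,y}→{e,n,p,w,y}
  live L6: {e,n,p,w,y}→{n,p,w,y}
  live L7: {n,y}→{n,y}
  live L8: {n,y}→{n,p,y}
  live L9: {n,p,y}→{p,w,y}

live-out(L6) = ["n", "p", "w", "y"]

Answer: ["n", "p", "w", "y"]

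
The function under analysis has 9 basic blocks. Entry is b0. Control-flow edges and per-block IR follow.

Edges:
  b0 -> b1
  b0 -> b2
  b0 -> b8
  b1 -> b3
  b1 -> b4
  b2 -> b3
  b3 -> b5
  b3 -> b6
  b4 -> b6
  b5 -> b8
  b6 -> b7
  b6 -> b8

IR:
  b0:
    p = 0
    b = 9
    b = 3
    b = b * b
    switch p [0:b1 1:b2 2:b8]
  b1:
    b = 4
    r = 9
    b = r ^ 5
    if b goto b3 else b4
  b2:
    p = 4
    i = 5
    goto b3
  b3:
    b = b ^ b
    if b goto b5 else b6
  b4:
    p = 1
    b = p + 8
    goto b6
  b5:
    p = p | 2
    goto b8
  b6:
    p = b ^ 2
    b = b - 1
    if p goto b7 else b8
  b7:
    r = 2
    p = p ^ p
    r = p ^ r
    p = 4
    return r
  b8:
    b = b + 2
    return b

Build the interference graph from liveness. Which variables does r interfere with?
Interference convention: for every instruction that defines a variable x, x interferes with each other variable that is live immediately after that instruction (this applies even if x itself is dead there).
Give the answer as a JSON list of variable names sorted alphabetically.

Block summaries:
  b0 def {b,p} use ∅
  b1 def {b,r} use ∅
  b2 def {i,p} use ∅
  b3 def {b} use {b}
  b4 def {b,p} use ∅
  b5 def {p} use {p}
  b6 def {b,p} use {b}
  b7 def {p,r} use {p}
  b8 def {b} use {b}

Live sets:
  live b0: ∅→{b,p}
  live b1: {p}→{b,p}
  live b2: {b}→{b,p}
  live b3: {b,p}→{b,p}
  live b4: ∅→{b}
  live b5: {b,p}→{b}
  live b6: {b}→{b,p}
  live b7: {p}→∅
  live b8: {b}→∅

Interference:
  b↔{i,p}
  i↔{b,p}
  p↔{b,i,r}
  r↔{p}

N(r) = ["p"]

Answer: ["p"]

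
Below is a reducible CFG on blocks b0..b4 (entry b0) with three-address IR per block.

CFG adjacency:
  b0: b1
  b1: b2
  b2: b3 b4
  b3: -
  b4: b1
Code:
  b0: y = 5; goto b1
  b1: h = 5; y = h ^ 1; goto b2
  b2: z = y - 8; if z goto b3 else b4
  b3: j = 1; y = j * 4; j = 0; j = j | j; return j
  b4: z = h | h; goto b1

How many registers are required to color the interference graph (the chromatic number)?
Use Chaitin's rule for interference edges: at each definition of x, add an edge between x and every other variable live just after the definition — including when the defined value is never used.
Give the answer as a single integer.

def/use:
  b0 def {y} use ∅
  b1 def {h,y} use ∅
  b2 def {z} use {y}
  b3 def {j,y} use ∅
  b4 def {z} use {h}

Live sets:
  b0: in=∅ out=∅
  b1: in=∅ out={h,y}
  b2: in={h,y} out={h}
  b3: in=∅ out=∅
  b4: in={h} out=∅

Interfere edges:
  h↔{y,z}
  j↔∅
  y↔{h}
  z↔{h}

Chromatic number:
  lower bound: {h,y} mutually conflict ⇒ χ ≥ 2
  assign h→r0 j→r0 y→r1 z→r1 — no edge inside a register ⇒ χ ≤ 2
  χ = 2

Answer: 2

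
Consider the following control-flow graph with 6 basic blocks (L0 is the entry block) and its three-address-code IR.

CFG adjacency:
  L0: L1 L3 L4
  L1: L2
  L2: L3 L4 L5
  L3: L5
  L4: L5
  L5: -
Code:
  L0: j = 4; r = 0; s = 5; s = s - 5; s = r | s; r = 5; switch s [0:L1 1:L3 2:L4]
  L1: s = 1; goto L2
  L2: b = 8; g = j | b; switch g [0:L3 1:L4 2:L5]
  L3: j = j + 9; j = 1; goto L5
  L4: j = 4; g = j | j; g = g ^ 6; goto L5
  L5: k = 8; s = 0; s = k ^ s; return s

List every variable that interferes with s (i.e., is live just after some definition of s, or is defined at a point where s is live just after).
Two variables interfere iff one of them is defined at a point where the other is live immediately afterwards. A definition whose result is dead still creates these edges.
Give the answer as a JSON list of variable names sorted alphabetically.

Answer: ["j", "k", "r"]

Derivation:
def/use:
  L0: def={j,r,s} ue=∅
  L1: def={s} ue=∅
  L2: def={b,g} ue={j}
  L3: def={j} ue={j}
  L4: def={g,j} ue=∅
  L5: def={k,s} ue=∅

Liveness:
  live L0: ∅→{j}
  live L1: {j}→{j}
  live L2: {j}→{j}
  live L3: {j}→∅
  live L4: ∅→∅
  live L5: ∅→∅

Interference:
  b — {j}
  g — {j}
  j — {b,g,r,s}
  k — {s}
  r — {j,s}
  s — {j,k,r}

N(s) = ["j", "k", "r"]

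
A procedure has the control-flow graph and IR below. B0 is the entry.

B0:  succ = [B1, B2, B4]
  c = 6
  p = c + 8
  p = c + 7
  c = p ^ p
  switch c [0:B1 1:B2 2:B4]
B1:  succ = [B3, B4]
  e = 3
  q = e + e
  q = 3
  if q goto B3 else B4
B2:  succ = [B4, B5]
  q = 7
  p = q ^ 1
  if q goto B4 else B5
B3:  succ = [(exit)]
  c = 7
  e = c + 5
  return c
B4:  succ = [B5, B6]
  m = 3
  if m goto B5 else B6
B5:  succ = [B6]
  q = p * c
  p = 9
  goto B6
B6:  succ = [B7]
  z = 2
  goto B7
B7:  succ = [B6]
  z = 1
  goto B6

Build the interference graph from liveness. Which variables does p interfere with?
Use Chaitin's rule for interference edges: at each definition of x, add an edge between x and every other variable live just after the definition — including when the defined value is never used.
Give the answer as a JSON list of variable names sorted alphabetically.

Block summaries:
  B0 def {c,p} use ∅
  B1 def {e,q} use ∅
  B2 def {p,q} use ∅
  B3 def {c,e} use ∅
  B4 def {m} use ∅
  B5 def {p,q} use {c,p}
  B6 def {z} use ∅
  B7 def {z} use ∅

Backward fixpoint:
  B0: in=∅ out={c,p}
  B1: in={c,p} out={c,p}
  B2: in={c} out={c,p}
  B3: in=∅ out=∅
  B4: in={c,p} out={c,p}
  B5: in={c,p} out=∅
  B6: in=∅ out=∅
  B7: in=∅ out=∅

Interfere edges:
  c — {e,m,p,q}
  e — {c,p}
  m — {c,p}
  p — {c,e,m,q}
  q — {c,p}
  z — ∅

N(p) = ["c", "e", "m", "q"]

Answer: ["c", "e", "m", "q"]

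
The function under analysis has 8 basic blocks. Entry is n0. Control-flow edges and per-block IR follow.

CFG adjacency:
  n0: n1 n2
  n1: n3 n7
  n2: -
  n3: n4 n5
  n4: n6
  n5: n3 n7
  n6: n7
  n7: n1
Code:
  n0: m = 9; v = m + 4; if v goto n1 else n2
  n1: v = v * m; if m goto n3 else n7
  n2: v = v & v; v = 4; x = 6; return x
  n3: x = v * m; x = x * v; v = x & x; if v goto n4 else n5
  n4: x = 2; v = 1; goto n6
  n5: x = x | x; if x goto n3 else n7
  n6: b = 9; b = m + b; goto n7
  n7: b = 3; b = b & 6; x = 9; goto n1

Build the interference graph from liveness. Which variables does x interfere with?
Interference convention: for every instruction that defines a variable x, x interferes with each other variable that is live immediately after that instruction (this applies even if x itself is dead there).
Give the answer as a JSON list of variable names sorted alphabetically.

def/use:
  n0 def {m,v} use ∅
  n1 def {v} use {m,v}
  n2 def {v,x} use {v}
  n3 def {v,x} use {m,v}
  n4 def {v,x} use ∅
  n5 def {x} use {x}
  n6 def {b} use {m}
  n7 def {b,x} use ∅

Live sets:
  live n0: ∅→{m,v}
  live n1: {m,v}→{m,v}
  live n2: {v}→∅
  live n3: {m,v}→{m,v,x}
  live n4: {m}→{m,v}
  live n5: {m,v,x}→{m,v}
  live n6: {m,v}→{m,v}
  live n7: {m,v}→{m,v}

Interfere edges:
  b↔{m,v}
  m↔{b,v,x}
  v↔{b,m,x}
  x↔{m,v}

N(x) = ["m", "v"]

Answer: ["m", "v"]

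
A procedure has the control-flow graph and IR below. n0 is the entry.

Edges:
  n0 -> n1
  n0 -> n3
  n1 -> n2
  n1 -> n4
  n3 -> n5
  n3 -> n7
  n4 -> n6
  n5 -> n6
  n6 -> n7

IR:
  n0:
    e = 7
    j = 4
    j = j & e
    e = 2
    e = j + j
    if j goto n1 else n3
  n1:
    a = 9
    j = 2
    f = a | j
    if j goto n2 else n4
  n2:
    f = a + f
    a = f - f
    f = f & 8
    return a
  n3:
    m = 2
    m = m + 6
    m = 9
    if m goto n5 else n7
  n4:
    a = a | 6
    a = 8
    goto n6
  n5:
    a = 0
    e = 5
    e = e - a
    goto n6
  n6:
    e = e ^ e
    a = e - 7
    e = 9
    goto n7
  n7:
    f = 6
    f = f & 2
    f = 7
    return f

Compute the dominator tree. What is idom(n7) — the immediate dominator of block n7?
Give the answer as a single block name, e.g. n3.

Answer: n0

Analysis:
idom tree: n1←n0 n2←n1 n3←n0 n4←n1 n5←n3 n6←n0 n7←n0
Join-block Dom:
  n6: preds {n4,n5}: {n0,n1,n4} ∩ {n0,n3,n5} = {n0}; idom=n0
  n7: preds {n3,n6}: {n0,n3} ∩ {n0,n6} = {n0}; idom=n0

idom(n7) = n0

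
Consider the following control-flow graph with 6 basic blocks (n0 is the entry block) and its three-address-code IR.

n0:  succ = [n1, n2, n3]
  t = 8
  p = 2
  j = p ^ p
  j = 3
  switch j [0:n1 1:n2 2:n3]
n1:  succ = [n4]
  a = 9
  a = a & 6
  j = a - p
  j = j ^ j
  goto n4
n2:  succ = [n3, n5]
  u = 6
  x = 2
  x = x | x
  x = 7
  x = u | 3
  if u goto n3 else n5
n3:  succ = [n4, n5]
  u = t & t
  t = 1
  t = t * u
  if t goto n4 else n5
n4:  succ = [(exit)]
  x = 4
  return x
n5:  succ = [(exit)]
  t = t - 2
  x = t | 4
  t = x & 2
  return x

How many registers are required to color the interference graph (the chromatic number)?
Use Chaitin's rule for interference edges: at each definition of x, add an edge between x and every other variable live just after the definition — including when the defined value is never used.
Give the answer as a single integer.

Answer: 3

Derivation:
Per-block:
  n0: def={j,p,t} ue=∅
  n1: def={a,j} ue={p}
  n2: def={u,x} ue=∅
  n3: def={t,u} ue={t}
  n4: def={x} ue=∅
  n5: def={t,x} ue={t}

Live sets:
  n0 li=∅ lo={p,t}
  n1 li={p} lo=∅
  n2 li={t} lo={t}
  n3 li={t} lo={t}
  n4 li=∅ lo=∅
  n5 li={t} lo=∅

Interference:
  a — {p}
  j — {p,t}
  p — {a,j,t}
  t — {j,p,u,x}
  u — {t,x}
  x — {t,u}

Chromatic number:
  {j,p,t} pairwise interfere (3-clique) ⇒ χ ≥ 3
  3-colouring: R0={a,t}  R1={p,u}  R2={j,x}
  χ = 3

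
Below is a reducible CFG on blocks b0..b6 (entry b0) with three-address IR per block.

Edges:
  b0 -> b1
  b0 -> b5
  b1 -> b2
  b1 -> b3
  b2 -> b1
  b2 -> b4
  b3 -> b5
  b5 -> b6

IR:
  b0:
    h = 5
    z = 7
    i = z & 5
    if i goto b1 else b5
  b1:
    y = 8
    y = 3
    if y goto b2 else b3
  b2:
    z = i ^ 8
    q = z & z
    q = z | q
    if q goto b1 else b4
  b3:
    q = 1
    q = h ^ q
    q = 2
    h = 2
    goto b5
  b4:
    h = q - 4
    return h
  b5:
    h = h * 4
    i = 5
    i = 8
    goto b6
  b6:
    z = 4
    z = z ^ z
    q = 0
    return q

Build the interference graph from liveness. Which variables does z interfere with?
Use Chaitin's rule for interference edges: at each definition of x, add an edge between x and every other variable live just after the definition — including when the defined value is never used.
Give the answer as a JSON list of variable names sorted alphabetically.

Answer: ["h", "i", "q"]

Working:
Block summaries:
  b0 def {h,i,z} use ∅
  b1 def {y} use ∅
  b2 def {q,z} use {i}
  b3 def {h,q} use {h}
  b4 def {h} use {q}
  b5 def {h,i} use {h}
  b6 def {q,z} use ∅

Backward fixpoint:
  live b0: ∅→{h,i}
  live b1: {h,i}→{h,i}
  live b2: {h,i}→{h,i,q}
  live b3: {h}→{h}
  live b4: {q}→∅
  live b5: {h}→∅
  live b6: ∅→∅

Interference:
  h↔{i,q,y,z}
  i↔{h,q,y,z}
  q↔{h,i,z}
  y↔{h,i}
  z↔{h,i,q}

N(z) = ["h", "i", "q"]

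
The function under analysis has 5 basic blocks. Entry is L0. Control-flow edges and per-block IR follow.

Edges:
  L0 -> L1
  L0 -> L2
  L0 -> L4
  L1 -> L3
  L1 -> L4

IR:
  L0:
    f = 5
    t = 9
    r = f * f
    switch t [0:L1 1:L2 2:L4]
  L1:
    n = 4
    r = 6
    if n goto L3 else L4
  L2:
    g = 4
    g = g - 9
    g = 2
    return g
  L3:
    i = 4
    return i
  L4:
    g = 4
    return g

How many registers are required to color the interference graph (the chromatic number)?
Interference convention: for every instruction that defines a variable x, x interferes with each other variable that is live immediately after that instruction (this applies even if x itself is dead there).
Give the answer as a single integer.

Per-block:
  L0: def={f,r,t} ue=∅
  L1: def={n,r} ue=∅
  L2: def={g} ue=∅
  L3: def={i} ue=∅
  L4: def={g} ue=∅

Liveness:
  L0: in=∅ out=∅
  L1: in=∅ out=∅
  L2: in=∅ out=∅
  L3: in=∅ out=∅
  L4: in=∅ out=∅

Interfere edges:
  f↔{t}
  g↔∅
  i↔∅
  n↔{r}
  r↔{n,t}
  t↔{f,r}

Chromatic number:
  {f,t} pairwise interfere (2-clique) ⇒ χ ≥ 2
  2-colouring: r0={f,g,i,r}  r1={n,t}
  χ = 2

Answer: 2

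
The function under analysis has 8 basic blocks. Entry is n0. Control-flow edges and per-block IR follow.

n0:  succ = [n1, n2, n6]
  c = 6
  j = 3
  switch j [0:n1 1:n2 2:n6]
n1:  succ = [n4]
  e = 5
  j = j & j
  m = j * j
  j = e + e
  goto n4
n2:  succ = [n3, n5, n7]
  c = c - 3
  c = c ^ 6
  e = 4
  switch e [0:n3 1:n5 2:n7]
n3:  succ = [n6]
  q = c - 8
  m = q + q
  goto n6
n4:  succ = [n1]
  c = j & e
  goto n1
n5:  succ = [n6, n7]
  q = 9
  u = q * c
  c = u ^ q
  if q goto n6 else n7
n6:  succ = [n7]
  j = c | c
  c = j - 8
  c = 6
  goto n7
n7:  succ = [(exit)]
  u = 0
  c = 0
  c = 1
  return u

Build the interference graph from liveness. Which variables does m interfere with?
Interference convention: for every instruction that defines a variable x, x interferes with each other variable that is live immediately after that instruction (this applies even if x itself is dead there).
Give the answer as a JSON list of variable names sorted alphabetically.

def/use:
  n0: def={c,j} ue=∅
  n1: def={e,j,m} ue={j}
  n2: def={c,e} ue={c}
  n3: def={m,q} ue={c}
  n4: def={c} ue={e,j}
  n5: def={c,q,u} ue={c}
  n6: def={c,j} ue={c}
  n7: def={c,u} ue=∅

Backward fixpoint:
  n0 li=∅ lo={c,j}
  n1 li={j} lo={e,j}
  n2 li={c} lo={c}
  n3 li={c} lo={c}
  n4 li={e,j} lo={j}
  n5 li={c} lo={c}
  n6 li={c} lo=∅
  n7 li=∅ lo=∅

Interference:
  c — {e,j,m,q,u}
  e — {c,j,m}
  j — {c,e}
  m — {c,e}
  q — {c,u}
  u — {c,q}

N(m) = ["c", "e"]

Answer: ["c", "e"]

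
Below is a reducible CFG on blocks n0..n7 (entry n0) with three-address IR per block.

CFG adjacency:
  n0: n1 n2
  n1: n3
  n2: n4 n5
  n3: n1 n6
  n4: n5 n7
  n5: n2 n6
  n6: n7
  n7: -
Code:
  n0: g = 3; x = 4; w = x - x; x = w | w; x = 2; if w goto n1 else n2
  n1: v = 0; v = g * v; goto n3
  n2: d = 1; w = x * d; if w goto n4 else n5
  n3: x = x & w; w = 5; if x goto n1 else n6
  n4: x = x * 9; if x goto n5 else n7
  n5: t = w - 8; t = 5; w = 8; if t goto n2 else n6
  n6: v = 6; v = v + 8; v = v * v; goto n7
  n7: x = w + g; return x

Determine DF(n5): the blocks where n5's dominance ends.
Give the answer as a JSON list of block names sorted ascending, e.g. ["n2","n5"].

Answer: ["n2", "n6"]

Derivation:
idom tree: n1←n0 n2←n0 n3←n1 n4←n2 n5←n2 n6←n0 n7←n0
Dom at joins:
  n1: preds {n0,n3}: {n0} ∩ {n0,n1,n3} = {n0}; idom=n0
  n2: preds {n0,n5}: {n0} ∩ {n0,n2,n5} = {n0}; idom=n0
  n5: preds {n2,n4}: {n0,n2} ∩ {n0,n2,n4} = {n0,n2}; idom=n2
  n6: preds {n3,n5}: {n0,n1,n3} ∩ {n0,n2,n5} = {n0}; idom=n0
  n7: preds {n4,n6}: {n0,n2,n4} ∩ {n0,n6} = {n0}; idom=n0

DF derivation:
  join n1 pred n0: · stop@n0
  join n1 pred n3: n3→n1 stop@n0
  join n2 pred n0: · stop@n0
  join n2 pred n5: n5→n2 stop@n0
  join n5 pred n2: · stop@n2
  join n5 pred n4: n4 stop@n2
  join n6 pred n3: n3→n1 stop@n0
  join n6 pred n5: n5→n2 stop@n0
  join n7 pred n4: n4→n2 stop@n0
  join n7 pred n6: n6 stop@n0
  DF(n0)=∅
  DF(n1)={n1,n6}
  DF(n2)={n2,n6,n7}
  DF(n3)={n1,n6}
  DF(n4)={n5,n7}
  DF(n5)={n2,n6}
  DF(n6)={n7}
  DF(n7)=∅

DF(n5) = ["n2", "n6"]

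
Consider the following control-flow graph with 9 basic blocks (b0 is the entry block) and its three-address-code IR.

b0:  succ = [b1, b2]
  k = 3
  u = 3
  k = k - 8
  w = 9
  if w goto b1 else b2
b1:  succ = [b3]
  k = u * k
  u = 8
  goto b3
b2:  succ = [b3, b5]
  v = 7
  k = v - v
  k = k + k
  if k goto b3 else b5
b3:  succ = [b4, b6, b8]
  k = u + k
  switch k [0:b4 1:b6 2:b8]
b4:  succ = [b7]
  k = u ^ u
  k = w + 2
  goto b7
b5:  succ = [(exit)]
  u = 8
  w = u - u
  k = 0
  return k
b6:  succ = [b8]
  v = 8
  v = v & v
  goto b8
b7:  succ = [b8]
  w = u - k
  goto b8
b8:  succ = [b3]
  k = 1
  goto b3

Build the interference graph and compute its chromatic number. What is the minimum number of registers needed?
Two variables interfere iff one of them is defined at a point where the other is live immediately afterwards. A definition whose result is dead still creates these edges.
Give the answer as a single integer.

Answer: 3

Derivation:
Block summaries:
  b0 def {k,u,w} use ∅
  b1 def {k,u} use {k,u}
  b2 def {k,v} use ∅
  b3 def {k} use {k,u}
  b4 def {k} use {u,w}
  b5 def {k,u,w} use ∅
  b6 def {v} use ∅
  b7 def {w} use {k,u}
  b8 def {k} use ∅

Liveness:
  b0: in=∅ out={k,u,w}
  b1: in={k,u,w} out={k,u,w}
  b2: in={u,w} out={k,u,w}
  b3: in={k,u,w} out={u,w}
  b4: in={u,w} out={k,u}
  b5: in=∅ out=∅
  b6: in={u,w} out={u,w}
  b7: in={k,u} out={u,w}
  b8: in={u,w} out={k,u,w}

Interfere edges:
  k — {u,w}
  u — {k,v,w}
  v — {u,w}
  w — {k,u,v}

Chromatic number:
  lower bound: {k,u,w} mutually conflict ⇒ χ ≥ 3
  3-colouring: c0={u}  c1={w}  c2={k,v}
  χ = 3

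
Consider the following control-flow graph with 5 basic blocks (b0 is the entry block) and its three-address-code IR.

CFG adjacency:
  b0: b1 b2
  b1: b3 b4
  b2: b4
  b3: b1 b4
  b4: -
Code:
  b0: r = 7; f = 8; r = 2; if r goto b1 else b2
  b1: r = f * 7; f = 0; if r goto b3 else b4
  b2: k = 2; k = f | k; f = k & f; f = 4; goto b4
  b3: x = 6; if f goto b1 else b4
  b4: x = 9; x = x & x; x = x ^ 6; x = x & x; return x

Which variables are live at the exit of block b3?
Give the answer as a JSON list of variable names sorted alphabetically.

Answer: ["f"]

Working:
Per-block:
  b0: {f,r} / ∅
  b1: {f,r} / {f}
  b2: {f,k} / {f}
  b3: {x} / {f}
  b4: {x} / ∅

Live sets:
  live b0: ∅→{f}
  live b1: {f}→{f}
  live b2: {f}→∅
  live b3: {f}→{f}
  live b4: ∅→∅

live-out(b3) = ["f"]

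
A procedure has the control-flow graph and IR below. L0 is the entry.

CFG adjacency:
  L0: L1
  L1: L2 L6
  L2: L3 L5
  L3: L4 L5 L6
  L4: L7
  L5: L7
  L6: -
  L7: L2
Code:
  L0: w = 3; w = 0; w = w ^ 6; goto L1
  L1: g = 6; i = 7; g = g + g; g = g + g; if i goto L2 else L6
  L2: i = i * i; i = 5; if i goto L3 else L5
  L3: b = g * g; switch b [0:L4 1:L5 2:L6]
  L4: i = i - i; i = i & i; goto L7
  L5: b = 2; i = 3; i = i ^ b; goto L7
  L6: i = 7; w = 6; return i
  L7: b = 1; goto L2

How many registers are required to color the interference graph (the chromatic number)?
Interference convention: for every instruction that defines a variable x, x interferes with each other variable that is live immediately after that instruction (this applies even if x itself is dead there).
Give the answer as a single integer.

Answer: 3

Analysis:
Per-block:
  L0 def {w} use ∅
  L1 def {g,i} use ∅
  L2 def {i} use {i}
  L3 def {b} use {g}
  L4 def {i} use {i}
  L5 def {b,i} use ∅
  L6 def {i,w} use ∅
  L7 def {b} use ∅

Live sets:
  live L0: ∅→∅
  live L1: ∅→{g,i}
  live L2: {g,i}→{g,i}
  live L3: {g,i}→{g,i}
  live L4: {g,i}→{g,i}
  live L5: {g}→{g,i}
  live L6: ∅→∅
  live L7: {g,i}→{g,i}

Interfere edges:
  b↔{g,i}
  g↔{b,i}
  i↔{b,g,w}
  w↔{i}

Colouring:
  {b,g,i} pairwise interfere (3-clique) ⇒ χ ≥ 3
  3-colouring: R0={i}  R1={b,w}  R2={g}
  χ = 3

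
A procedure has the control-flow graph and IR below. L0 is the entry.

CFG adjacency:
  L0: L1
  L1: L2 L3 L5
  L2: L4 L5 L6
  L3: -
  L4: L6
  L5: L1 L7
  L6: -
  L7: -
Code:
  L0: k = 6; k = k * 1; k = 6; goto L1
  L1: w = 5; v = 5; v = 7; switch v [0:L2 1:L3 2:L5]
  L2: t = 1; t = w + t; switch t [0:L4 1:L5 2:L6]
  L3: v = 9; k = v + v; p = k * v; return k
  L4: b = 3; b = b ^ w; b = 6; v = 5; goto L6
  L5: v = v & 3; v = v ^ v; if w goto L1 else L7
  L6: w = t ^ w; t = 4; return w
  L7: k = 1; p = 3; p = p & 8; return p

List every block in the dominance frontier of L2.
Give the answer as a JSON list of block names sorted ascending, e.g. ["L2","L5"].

Answer: ["L5"]

Working:
idom tree: L1←L0 L2←L1 L3←L1 L4←L2 L5←L1 L6←L2 L7←L5
Join-block Dom:
  L1: preds {L0,L5}: {L0} ∩ {L0,L1,L5} = {L0}; idom=L0
  L5: preds {L1,L2}: {L0,L1} ∩ {L0,L1,L2} = {L0,L1}; idom=L1
  L6: preds {L2,L4}: {L0,L1,L2} ∩ {L0,L1,L2,L4} = {L0,L1,L2}; idom=L2

DF walk-up:
  L1←L0: walk · to L0
  L1←L5: walk L5→L1 to L0
  L5←L1: walk · to L1
  L5←L2: walk L2 to L1
  L6←L2: walk · to L2
  L6←L4: walk L4 to L2
  L0: DF=∅
  L1: DF={L1}
  L2: DF={L5}
  L3: DF=∅
  L4: DF={L6}
  L5: DF={L1}
  L6: DF=∅
  L7: DF=∅

DF(L2) = ["L5"]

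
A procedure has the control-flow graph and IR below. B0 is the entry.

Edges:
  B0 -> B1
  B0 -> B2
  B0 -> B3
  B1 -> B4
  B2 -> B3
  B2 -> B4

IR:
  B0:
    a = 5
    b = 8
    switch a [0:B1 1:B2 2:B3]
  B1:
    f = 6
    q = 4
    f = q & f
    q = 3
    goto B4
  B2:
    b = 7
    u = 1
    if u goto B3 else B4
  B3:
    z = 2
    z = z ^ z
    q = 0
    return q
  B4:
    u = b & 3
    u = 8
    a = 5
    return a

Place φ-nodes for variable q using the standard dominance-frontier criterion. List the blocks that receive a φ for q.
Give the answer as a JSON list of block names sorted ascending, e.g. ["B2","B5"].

Answer: ["B4"]

Working:
idom tree: B1←B0 B2←B0 B3←B0 B4←B0
Join-block Dom:
  B3: preds {B0,B2}: {B0} ∩ {B0,B2} = {B0}; idom=B0
  B4: preds {B1,B2}: {B0,B1} ∩ {B0,B2} = {B0}; idom=B0

DF derivation:
  B3←B0: walk · to B0
  B3←B2: walk B2 to B0
  B4←B1: walk B1 to B0
  B4←B2: walk B2 to B0
  B0 → ∅
  B1 → {B4}
  B2 → {B3,B4}
  B3 → ∅
  B4 → ∅

φ for q: defs {B1,B3}
  DF⁺ = {B4}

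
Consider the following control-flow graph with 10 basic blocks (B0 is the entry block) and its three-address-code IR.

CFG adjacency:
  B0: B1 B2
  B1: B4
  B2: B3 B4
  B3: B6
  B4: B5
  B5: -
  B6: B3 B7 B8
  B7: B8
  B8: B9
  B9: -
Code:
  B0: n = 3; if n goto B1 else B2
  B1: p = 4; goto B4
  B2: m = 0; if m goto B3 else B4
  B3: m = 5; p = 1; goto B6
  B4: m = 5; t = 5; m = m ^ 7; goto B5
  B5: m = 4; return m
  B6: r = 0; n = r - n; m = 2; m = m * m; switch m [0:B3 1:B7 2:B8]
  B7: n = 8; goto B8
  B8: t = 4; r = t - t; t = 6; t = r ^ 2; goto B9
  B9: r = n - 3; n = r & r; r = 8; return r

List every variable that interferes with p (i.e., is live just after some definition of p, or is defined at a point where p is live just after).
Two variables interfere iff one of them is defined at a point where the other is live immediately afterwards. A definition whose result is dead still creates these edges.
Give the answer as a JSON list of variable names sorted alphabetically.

Block summaries:
  B0: {n} / ∅
  B1: {p} / ∅
  B2: {m} / ∅
  B3: {m,p} / ∅
  B4: {m,t} / ∅
  B5: {m} / ∅
  B6: {m,n,r} / {n}
  B7: {n} / ∅
  B8: {r,t} / ∅
  B9: {n,r} / {n}

Live sets:
  live B0: ∅→{n}
  live B1: ∅→∅
  live B2: {n}→{n}
  live B3: {n}→{n}
  live B4: ∅→∅
  live B5: ∅→∅
  live B6: {n}→{n}
  live B7: ∅→{n}
  live B8: {n}→{n}
  live B9: {n}→∅

Conflict graph:
  m: {n,t}
  n: {m,p,r,t}
  p: {n}
  r: {n,t}
  t: {m,n,r}

N(p) = ["n"]

Answer: ["n"]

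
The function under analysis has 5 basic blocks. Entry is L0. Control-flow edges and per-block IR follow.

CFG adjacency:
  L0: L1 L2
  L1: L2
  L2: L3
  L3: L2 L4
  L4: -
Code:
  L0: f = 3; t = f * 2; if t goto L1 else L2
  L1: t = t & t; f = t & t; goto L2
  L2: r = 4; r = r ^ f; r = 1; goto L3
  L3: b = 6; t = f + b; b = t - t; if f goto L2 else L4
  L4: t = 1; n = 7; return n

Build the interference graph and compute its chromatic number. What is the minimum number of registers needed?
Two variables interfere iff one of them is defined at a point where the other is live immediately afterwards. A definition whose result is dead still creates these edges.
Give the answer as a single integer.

Answer: 2

Derivation:
Per-block:
  L0 def {f,t} use ∅
  L1 def {f,t} use {t}
  L2 def {r} use {f}
  L3 def {b,t} use {f}
  L4 def {n,t} use ∅

Live sets:
  live L0: ∅→{f,t}
  live L1: {t}→{f}
  live L2: {f}→{f}
  live L3: {f}→{f}
  live L4: ∅→∅

Interfere edges:
  b: {f}
  f: {b,r,t}
  n: ∅
  r: {f}
  t: {f}

Registers:
  clique {b,f} ⇒ need ≥ 2
  2-colouring: R0={f,n}  R1={b,r,t}
  χ = 2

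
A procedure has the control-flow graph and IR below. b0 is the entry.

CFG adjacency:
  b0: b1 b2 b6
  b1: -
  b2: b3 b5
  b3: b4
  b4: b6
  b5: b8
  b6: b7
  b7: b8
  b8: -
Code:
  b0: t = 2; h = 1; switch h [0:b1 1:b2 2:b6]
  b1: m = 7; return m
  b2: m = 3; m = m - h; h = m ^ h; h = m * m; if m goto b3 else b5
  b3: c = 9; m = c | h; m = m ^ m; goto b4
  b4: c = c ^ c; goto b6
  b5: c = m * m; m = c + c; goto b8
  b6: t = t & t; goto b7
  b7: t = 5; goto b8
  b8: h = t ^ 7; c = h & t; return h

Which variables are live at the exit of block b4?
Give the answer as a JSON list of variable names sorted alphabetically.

Per-block:
  b0: {h,t} / ∅
  b1: {m} / ∅
  b2: {h,m} / {h}
  b3: {c,m} / {h}
  b4: {c} / {c}
  b5: {c,m} / {m}
  b6: {t} / {t}
  b7: {t} / ∅
  b8: {c,h} / {t}

Liveness:
  b0 li=∅ lo={h,t}
  b1 li=∅ lo=∅
  b2 li={h,t} lo={h,m,t}
  b3 li={h,t} lo={c,t}
  b4 li={c,t} lo={t}
  b5 li={m,t} lo={t}
  b6 li={t} lo=∅
  b7 li=∅ lo={t}
  b8 li={t} lo=∅

live-out(b4) = ["t"]

Answer: ["t"]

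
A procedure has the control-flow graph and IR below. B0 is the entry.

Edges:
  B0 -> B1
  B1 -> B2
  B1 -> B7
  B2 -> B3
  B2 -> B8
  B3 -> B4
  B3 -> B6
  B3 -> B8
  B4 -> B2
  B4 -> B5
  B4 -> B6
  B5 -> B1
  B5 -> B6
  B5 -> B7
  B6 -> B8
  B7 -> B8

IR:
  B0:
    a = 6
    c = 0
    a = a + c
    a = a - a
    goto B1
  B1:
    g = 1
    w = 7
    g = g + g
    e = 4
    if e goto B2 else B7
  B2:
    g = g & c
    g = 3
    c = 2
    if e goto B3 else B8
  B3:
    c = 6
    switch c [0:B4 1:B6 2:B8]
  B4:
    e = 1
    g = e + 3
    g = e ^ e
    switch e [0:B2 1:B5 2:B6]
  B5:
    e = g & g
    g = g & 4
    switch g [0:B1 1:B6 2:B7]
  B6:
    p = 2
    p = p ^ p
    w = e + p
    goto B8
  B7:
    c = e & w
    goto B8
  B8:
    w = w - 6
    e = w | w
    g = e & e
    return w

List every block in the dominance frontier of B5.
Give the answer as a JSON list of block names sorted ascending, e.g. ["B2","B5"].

idom tree: B1←B0 B2←B1 B3←B2 B4←B3 B5←B4 B6←B3 B7←B1 B8←B1
Dom∩ at merges:
  B1: preds {B0,B5}: {B0} ∩ {B0,B1,B2,B3,B4,B5} = {B0}; idom=B0
  B2: preds {B1,B4}: {B0,B1} ∩ {B0,B1,B2,B3,B4} = {B0,B1}; idom=B1
  B6: preds {B3,B4,B5}: {B0,B1,B2,B3} ∩ {B0,B1,B2,B3,B4} ∩ {B0,B1,B2,B3,B4,B5} = {B0,B1,B2,B3}; idom=B3
  B7: preds {B1,B5}: {B0,B1} ∩ {B0,B1,B2,B3,B4,B5} = {B0,B1}; idom=B1
  B8: preds {B2,B3,B6,B7}: {B0,B1,B2} ∩ {B0,B1,B2,B3} ∩ {B0,B1,B2,B3,B6} ∩ {B0,B1,B7} = {B0,B1}; idom=B1

DF derivation:
  join B1 pred B0: · stop@B0
  join B1 pred B5: B5→B4→B3→B2→B1 stop@B0
  join B2 pred B1: · stop@B1
  join B2 pred B4: B4→B3→B2 stop@B1
  join B6 pred B3: · stop@B3
  join B6 pred B4: B4 stop@B3
  join B6 pred B5: B5→B4 stop@B3
  join B7 pred B1: · stop@B1
  join B7 pred B5: B5→B4→B3→B2 stop@B1
  join B8 pred B2: B2 stop@B1
  join B8 pred B3: B3→B2 stop@B1
  join B8 pred B6: B6→B3→B2 stop@B1
  join B8 pred B7: B7 stop@B1
  DF(B0)=∅
  DF(B1)={B1}
  DF(B2)={B1,B2,B7,B8}
  DF(B3)={B1,B2,B7,B8}
  DF(B4)={B1,B2,B6,B7}
  DF(B5)={B1,B6,B7}
  DF(B6)={B8}
  DF(B7)={B8}
  DF(B8)=∅

DF(B5) = ["B1", "B6", "B7"]

Answer: ["B1", "B6", "B7"]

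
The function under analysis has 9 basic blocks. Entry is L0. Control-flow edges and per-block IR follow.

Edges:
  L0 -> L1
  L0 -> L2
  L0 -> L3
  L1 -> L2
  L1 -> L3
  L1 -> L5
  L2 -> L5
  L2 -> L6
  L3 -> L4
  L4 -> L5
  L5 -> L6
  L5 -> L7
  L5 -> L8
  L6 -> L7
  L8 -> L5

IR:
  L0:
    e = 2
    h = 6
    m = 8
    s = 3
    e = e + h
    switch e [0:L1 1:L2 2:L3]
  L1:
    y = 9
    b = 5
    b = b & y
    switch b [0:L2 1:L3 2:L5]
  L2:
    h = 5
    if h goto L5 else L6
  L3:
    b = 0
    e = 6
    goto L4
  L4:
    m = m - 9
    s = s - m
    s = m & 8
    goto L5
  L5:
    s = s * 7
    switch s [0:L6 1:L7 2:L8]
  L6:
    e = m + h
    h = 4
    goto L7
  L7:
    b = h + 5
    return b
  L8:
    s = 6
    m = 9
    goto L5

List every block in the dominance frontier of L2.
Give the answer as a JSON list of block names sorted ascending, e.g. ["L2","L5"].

idom tree: L1←L0 L2←L0 L3←L0 L4←L3 L5←L0 L6←L0 L7←L0 L8←L5
Dom∩ at merges:
  L2: preds {L0,L1}: {L0} ∩ {L0,L1} = {L0}; idom=L0
  L3: preds {L0,L1}: {L0} ∩ {L0,L1} = {L0}; idom=L0
  L5: preds {L1,L2,L4,L8}: {L0,L1} ∩ {L0,L2} ∩ {L0,L3,L4} ∩ {L0,L5,L8} = {L0}; idom=L0
  L6: preds {L2,L5}: {L0,L2} ∩ {L0,L5} = {L0}; idom=L0
  L7: preds {L5,L6}: {L0,L5} ∩ {L0,L6} = {L0}; idom=L0

DF derivation:
  L2←L0: walk · to L0
  L2←L1: walk L1 to L0
  L3←L0: walk · to L0
  L3←L1: walk L1 to L0
  L5←L1: walk L1 to L0
  L5←L2: walk L2 to L0
  L5←L4: walk L4→L3 to L0
  L5←L8: walk L8→L5 to L0
  L6←L2: walk L2 to L0
  L6←L5: walk L5 to L0
  L7←L5: walk L5 to L0
  L7←L6: walk L6 to L0
  L0: DF=∅
  L1: DF={L2,L3,L5}
  L2: DF={L5,L6}
  L3: DF={L5}
  L4: DF={L5}
  L5: DF={L5,L6,L7}
  L6: DF={L7}
  L7: DF=∅
  L8: DF={L5}

DF(L2) = ["L5", "L6"]

Answer: ["L5", "L6"]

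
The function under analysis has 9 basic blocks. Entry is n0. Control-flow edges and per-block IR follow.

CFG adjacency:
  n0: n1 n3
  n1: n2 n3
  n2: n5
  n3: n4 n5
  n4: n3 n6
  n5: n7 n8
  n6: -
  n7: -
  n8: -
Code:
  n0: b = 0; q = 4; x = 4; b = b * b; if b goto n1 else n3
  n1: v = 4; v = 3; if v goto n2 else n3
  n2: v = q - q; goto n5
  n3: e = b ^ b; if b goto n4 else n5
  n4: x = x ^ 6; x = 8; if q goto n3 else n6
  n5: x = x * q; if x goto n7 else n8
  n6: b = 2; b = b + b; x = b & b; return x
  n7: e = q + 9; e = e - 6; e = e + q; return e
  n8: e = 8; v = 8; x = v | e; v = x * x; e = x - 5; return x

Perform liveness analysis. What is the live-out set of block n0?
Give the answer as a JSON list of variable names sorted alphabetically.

Answer: ["b", "q", "x"]

Working:
def/use:
  n0: def={b,q,x} ue=∅
  n1: def={v} ue=∅
  n2: def={v} ue={q}
  n3: def={e} ue={b}
  n4: def={x} ue={q,x}
  n5: def={x} ue={q,x}
  n6: def={b,x} ue=∅
  n7: def={e} ue={q}
  n8: def={e,v,x} ue=∅

Backward fixpoint:
  live n0: ∅→{b,q,x}
  live n1: {b,q,x}→{b,q,x}
  live n2: {q,x}→{q,x}
  live n3: {b,q,x}→{b,q,x}
  live n4: {b,q,x}→{b,q,x}
  live n5: {q,x}→{q}
  live n6: ∅→∅
  live n7: {q}→∅
  live n8: ∅→∅

live-out(n0) = ["b", "q", "x"]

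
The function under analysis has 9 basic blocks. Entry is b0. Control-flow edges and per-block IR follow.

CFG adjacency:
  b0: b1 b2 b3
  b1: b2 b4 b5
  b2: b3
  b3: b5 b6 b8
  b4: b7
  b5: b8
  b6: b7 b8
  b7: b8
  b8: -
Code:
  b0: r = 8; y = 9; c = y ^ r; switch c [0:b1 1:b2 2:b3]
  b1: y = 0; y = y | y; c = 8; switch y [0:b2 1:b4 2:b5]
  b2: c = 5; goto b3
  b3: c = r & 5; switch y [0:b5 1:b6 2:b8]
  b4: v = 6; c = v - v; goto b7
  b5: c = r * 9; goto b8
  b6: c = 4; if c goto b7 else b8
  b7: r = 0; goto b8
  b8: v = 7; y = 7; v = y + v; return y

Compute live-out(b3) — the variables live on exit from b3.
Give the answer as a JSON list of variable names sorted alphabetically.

Answer: ["r"]

Analysis:
Block summaries:
  b0: def={c,r,y} ue=∅
  b1: def={c,y} ue=∅
  b2: def={c} ue=∅
  b3: def={c} ue={r,y}
  b4: def={c,v} ue=∅
  b5: def={c} ue={r}
  b6: def={c} ue=∅
  b7: def={r} ue=∅
  b8: def={v,y} ue=∅

Live sets:
  b0 li=∅ lo={r,y}
  b1 li={r} lo={r,y}
  b2 li={r,y} lo={r,y}
  b3 li={r,y} lo={r}
  b4 li=∅ lo=∅
  b5 li={r} lo=∅
  b6 li=∅ lo=∅
  b7 li=∅ lo=∅
  b8 li=∅ lo=∅

live-out(b3) = ["r"]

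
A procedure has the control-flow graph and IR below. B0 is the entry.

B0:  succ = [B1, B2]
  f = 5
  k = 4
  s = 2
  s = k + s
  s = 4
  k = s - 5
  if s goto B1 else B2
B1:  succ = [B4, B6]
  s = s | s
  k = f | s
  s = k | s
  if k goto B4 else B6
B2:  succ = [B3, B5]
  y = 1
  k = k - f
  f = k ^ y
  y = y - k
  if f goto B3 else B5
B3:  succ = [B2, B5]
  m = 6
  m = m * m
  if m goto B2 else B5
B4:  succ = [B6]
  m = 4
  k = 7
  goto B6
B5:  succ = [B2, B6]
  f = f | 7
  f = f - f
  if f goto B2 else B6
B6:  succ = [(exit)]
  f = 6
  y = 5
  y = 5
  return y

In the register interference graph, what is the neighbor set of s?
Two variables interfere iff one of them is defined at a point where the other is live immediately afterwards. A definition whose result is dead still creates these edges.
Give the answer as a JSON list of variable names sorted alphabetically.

def/use:
  B0: {f,k,s} / ∅
  B1: {k,s} / {f,s}
  B2: {f,k,y} / {f,k}
  B3: {m} / ∅
  B4: {k,m} / ∅
  B5: {f} / {f}
  B6: {f,y} / ∅

Live sets:
  live B0: ∅→{f,k,s}
  live B1: {f,s}→∅
  live B2: {f,k}→{f,k}
  live B3: {f,k}→{f,k}
  live B4: ∅→∅
  live B5: {f,k}→{f,k}
  live B6: ∅→∅

Interfere edges:
  f — {k,m,s,y}
  k — {f,m,s,y}
  m — {f,k}
  s — {f,k}
  y — {f,k}

N(s) = ["f", "k"]

Answer: ["f", "k"]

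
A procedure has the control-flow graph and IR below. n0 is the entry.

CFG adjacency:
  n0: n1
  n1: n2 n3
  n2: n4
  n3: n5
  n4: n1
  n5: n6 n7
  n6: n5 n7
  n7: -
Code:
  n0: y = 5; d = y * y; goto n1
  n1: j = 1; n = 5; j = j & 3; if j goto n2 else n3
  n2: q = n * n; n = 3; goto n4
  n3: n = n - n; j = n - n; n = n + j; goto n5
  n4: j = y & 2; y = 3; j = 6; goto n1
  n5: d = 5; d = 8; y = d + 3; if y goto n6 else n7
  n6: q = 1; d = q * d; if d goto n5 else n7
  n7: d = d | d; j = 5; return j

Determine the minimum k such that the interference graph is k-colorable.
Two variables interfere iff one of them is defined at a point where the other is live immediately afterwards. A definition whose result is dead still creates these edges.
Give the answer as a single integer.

Answer: 3

Derivation:
Block summaries:
  n0: def={d,y} ue=∅
  n1: def={j,n} ue=∅
  n2: def={n,q} ue={n}
  n3: def={j,n} ue={n}
  n4: def={j,y} ue={y}
  n5: def={d,y} ue=∅
  n6: def={d,q} ue={d}
  n7: def={d,j} ue={d}

Live sets:
  n0 li=∅ lo={y}
  n1 li={y} lo={n,y}
  n2 li={n,y} lo={y}
  n3 li={n} lo=∅
  n4 li={y} lo={y}
  n5 li=∅ lo={d}
  n6 li={d} lo={d}
  n7 li={d} lo=∅

Conflict graph:
  d↔{q,y}
  j↔{n,y}
  n↔{j,y}
  q↔{d,y}
  y↔{d,j,n,q}

Registers:
  lower bound: {d,q,y} mutually conflict ⇒ χ ≥ 3
  3-colouring: R0={y}  R1={d,j}  R2={n,q}
  χ = 3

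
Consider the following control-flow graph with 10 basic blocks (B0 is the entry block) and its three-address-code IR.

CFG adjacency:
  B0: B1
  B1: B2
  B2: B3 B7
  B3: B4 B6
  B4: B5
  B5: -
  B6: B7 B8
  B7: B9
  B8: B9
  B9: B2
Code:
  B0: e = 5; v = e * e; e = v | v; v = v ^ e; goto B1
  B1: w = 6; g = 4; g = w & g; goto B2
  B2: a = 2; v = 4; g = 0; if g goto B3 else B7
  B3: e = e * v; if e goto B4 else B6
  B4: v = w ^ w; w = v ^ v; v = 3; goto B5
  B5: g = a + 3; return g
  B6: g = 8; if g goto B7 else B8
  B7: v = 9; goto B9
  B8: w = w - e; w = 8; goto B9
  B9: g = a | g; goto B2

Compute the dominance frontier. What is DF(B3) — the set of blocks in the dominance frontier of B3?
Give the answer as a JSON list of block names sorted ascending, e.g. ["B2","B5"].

Answer: ["B7", "B9"]

Derivation:
idom tree: B1←B0 B2←B1 B3←B2 B4←B3 B5←B4 B6←B3 B7←B2 B8←B6 B9←B2
Dom at joins:
  B2: preds {B1,B9}: {B0,B1} ∩ {B0,B1,B2,B9} = {B0,B1}; idom=B1
  B7: preds {B2,B6}: {B0,B1,B2} ∩ {B0,B1,B2,B3,B6} = {B0,B1,B2}; idom=B2
  B9: preds {B7,B8}: {B0,B1,B2,B7} ∩ {B0,B1,B2,B3,B6,B8} = {B0,B1,B2}; idom=B2

Frontier:
  B2←B1: walk · to B1
  B2←B9: walk B9→B2 to B1
  B7←B2: walk · to B2
  B7←B6: walk B6→B3 to B2
  B9←B7: walk B7 to B2
  B9←B8: walk B8→B6→B3 to B2
  DF(B0)=∅
  DF(B1)=∅
  DF(B2)={B2}
  DF(B3)={B7,B9}
  DF(B4)=∅
  DF(B5)=∅
  DF(B6)={B7,B9}
  DF(B7)={B9}
  DF(B8)={B9}
  DF(B9)={B2}

DF(B3) = ["B7", "B9"]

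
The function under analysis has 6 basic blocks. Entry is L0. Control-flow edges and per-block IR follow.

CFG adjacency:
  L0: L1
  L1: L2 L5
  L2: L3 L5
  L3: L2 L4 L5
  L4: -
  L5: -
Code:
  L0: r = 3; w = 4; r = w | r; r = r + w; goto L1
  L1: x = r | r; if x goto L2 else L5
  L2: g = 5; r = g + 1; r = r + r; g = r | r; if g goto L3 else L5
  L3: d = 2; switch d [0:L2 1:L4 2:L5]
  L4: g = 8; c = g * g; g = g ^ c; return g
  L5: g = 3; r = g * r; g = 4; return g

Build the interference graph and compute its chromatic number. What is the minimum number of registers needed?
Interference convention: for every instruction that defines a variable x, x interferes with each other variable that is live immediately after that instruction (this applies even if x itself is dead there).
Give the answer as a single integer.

Block summaries:
  L0 def {r,w} use ∅
  L1 def {x} use {r}
  L2 def {g,r} use ∅
  L3 def {d} use ∅
  L4 def {c,g} use ∅
  L5 def {g,r} use {r}

Liveness:
  L0: in=∅ out={r}
  L1: in={r} out={r}
  L2: in=∅ out={r}
  L3: in={r} out={r}
  L4: in=∅ out=∅
  L5: in={r} out=∅

Interference:
  c↔{g}
  d↔{r}
  g↔{c,r}
  r↔{d,g,w,x}
  w↔{r}
  x↔{r}

Colouring:
  clique {c,g} ⇒ need ≥ 2
  assign c→R0 d→R1 g→R1 r→R0 w→R1 x→R1 — no edge inside a register ⇒ χ ≤ 2
  χ = 2

Answer: 2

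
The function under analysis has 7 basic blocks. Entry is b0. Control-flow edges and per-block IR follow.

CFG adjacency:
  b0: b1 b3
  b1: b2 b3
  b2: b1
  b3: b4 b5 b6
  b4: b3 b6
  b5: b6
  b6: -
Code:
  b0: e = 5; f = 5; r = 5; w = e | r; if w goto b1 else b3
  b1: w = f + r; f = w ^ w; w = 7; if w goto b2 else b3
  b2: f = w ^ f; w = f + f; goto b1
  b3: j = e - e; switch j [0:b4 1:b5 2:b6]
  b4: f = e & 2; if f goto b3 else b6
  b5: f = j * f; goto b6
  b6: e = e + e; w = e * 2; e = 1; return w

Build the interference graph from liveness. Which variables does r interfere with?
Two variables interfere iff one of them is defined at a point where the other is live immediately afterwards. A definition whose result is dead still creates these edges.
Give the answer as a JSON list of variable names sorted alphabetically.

Block summaries:
  b0: {e,f,r,w} / ∅
  b1: {f,w} / {f,r}
  b2: {f,w} / {f,w}
  b3: {j} / {e}
  b4: {f} / {e}
  b5: {f} / {f,j}
  b6: {e,w} / {e}

Live sets:
  b0 li=∅ lo={e,f,r}
  b1 li={e,f,r} lo={e,f,r,w}
  b2 li={e,f,r,w} lo={e,f,r}
  b3 li={e,f} lo={e,f,j}
  b4 li={e} lo={e,f}
  b5 li={e,f,j} lo={e}
  b6 li={e} lo=∅

Conflict graph:
  e — {f,j,r,w}
  f — {e,j,r,w}
  j — {e,f}
  r — {e,f,w}
  w — {e,f,r}

N(r) = ["e", "f", "w"]

Answer: ["e", "f", "w"]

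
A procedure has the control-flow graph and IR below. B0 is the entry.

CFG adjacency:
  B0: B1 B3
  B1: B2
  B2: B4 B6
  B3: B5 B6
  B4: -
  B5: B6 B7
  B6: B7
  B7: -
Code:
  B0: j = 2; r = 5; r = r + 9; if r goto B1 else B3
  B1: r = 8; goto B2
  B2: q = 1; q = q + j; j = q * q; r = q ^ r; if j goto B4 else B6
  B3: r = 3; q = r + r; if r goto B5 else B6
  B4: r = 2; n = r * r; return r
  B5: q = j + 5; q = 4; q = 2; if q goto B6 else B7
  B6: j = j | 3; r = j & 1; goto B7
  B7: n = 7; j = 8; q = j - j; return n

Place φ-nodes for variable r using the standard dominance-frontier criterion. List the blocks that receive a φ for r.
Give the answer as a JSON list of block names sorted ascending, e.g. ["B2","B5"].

idom tree: B1←B0 B2←B1 B3←B0 B4←B2 B5←B3 B6←B0 B7←B0
Dom at joins:
  B6: preds {B2,B3,B5}: {B0,B1,B2} ∩ {B0,B3} ∩ {B0,B3,B5} = {B0}; idom=B0
  B7: preds {B5,B6}: {B0,B3,B5} ∩ {B0,B6} = {B0}; idom=B0

DF walk-up:
  B6←B2: walk B2→B1 to B0
  B6←B3: walk B3 to B0
  B6←B5: walk B5→B3 to B0
  B7←B5: walk B5→B3 to B0
  B7←B6: walk B6 to B0
  B0 → ∅
  B1 → {B6}
  B2 → {B6}
  B3 → {B6,B7}
  B4 → ∅
  B5 → {B6,B7}
  B6 → {B7}
  B7 → ∅

φ for r: defs {B0,B1,B2,B3,B4,B6}
  DF⁺ = {B6,B7}

Answer: ["B6", "B7"]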